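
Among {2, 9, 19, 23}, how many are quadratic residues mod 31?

(2/31) = +1 → QR.
(9/31) = +1 → QR.
(19/31) = +1 → QR.
(23/31) = -1 → non-residue.
Total quadratic residues among the 4: 3.

3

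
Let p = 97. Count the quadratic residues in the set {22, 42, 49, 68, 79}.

3

(22/97) = +1 → QR.
(42/97) = -1 → non-residue.
(49/97) = +1 → QR.
(68/97) = -1 → non-residue.
(79/97) = +1 → QR.
Total quadratic residues among the 5: 3.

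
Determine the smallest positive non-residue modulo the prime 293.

2

(2/293) = −1, so 2 is the smallest positive non-residue mod 293.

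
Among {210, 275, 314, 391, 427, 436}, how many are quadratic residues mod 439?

4

(210/439) = -1 → non-residue.
(275/439) = +1 → QR.
(314/439) = -1 → non-residue.
(391/439) = +1 → QR.
(427/439) = +1 → QR.
(436/439) = +1 → QR.
Total quadratic residues among the 6: 4.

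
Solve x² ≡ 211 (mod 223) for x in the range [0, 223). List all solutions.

65, 158

Since 223 ≡ 3 (mod 4), a square root of 211 is 211^((223+1)/4) = 211^56 mod 223.
Repeated squaring: 211^2≡144, 211^4≡220, 211^8≡9, 211^16≡81, 211^32≡94 (mod 223).
211^56 = 211^(32+16+8) ≡ 65 (mod 223).
Check: 65² = 4225 ≡ 211 (mod 223). The two roots are 65 and 158.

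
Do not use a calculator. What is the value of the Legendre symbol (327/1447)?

1

Reciprocity: 327 ≡ 3 and 1447 ≡ 3 (mod 4), so (327/1447) = −(1447/327).
Reduce top mod 327: now compute (139/327).
Reciprocity: 139 ≡ 3 and 327 ≡ 3 (mod 4), so (139/327) = −(327/139).
Reduce top mod 139: now compute (49/139).
Reciprocity: 49 ≡ 1 and 139 ≡ 3 (mod 4), so (49/139) = +(139/49).
Reduce top mod 49: now compute (41/49).
Reciprocity: 41 ≡ 1 and 49 ≡ 1 (mod 4), so (41/49) = +(49/41).
Reduce top mod 41: now compute (8/41).
Pull out 2^3: since 41 ≡ 1 (mod 8), (2/41) = +1, so (2/41)^3 = +1.
Reached (1/41) = 1. Collecting the sign flips along the way, the symbol is +1.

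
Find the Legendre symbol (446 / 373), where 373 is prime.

First reduce: 446 ≡ 73 (mod 373).
Reciprocity: 73 ≡ 1 and 373 ≡ 1 (mod 4), so (73/373) = +(373/73).
Reduce top mod 73: now compute (8/73).
Pull out 2^3: since 73 ≡ 1 (mod 8), (2/73) = +1, so (2/73)^3 = +1.
Reached (1/73) = 1. Collecting the sign flips along the way, the symbol is +1.

1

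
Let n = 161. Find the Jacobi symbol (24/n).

Pull out 2^3: since 161 ≡ 1 (mod 8), (2/161) = +1, so (2/161)^3 = +1.
Reciprocity: 3 ≡ 3 and 161 ≡ 1 (mod 4), so (3/161) = +(161/3).
Reduce top mod 3: now compute (2/3).
Pull out 2: since 3 ≡ 3 (mod 8), (2/3) = -1.
Reached (1/3) = 1. Collecting the sign flips along the way, the symbol is -1.

-1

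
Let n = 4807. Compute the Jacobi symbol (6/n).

-1

Pull out 2: since 4807 ≡ 7 (mod 8), (2/4807) = +1.
Reciprocity: 3 ≡ 3 and 4807 ≡ 3 (mod 4), so (3/4807) = −(4807/3).
Reduce top mod 3: now compute (1/3).
Reached (1/3) = 1. Collecting the sign flips along the way, the symbol is -1.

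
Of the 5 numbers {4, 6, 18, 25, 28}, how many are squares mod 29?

(4/29) = +1 → QR.
(6/29) = +1 → QR.
(18/29) = -1 → non-residue.
(25/29) = +1 → QR.
(28/29) = +1 → QR.
Total quadratic residues among the 5: 4.

4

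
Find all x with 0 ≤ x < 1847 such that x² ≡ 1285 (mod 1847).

416, 1431

Since 1847 ≡ 3 (mod 4), a square root of 1285 is 1285^((1847+1)/4) = 1285^462 mod 1847.
Repeated squaring: 1285^2≡7, 1285^4≡49, 1285^8≡554, 1285^16≡314, 1285^32≡705, 1285^64≡182, 1285^128≡1725, 1285^256≡108 (mod 1847).
1285^462 = 1285^(256+128+64+8+4+2) ≡ 416 (mod 1847).
Check: 416² = 173056 ≡ 1285 (mod 1847). The two roots are 416 and 1431.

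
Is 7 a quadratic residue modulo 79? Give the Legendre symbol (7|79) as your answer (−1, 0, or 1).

Reciprocity: 7 ≡ 3 and 79 ≡ 3 (mod 4), so (7/79) = −(79/7).
Reduce top mod 7: now compute (2/7).
Pull out 2: since 7 ≡ 7 (mod 8), (2/7) = +1.
Reached (1/7) = 1. Collecting the sign flips along the way, the symbol is -1.

-1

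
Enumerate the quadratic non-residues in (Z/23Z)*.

Square k = 1,…,11 (k and 23−k give the same square):
1²=1, 2²=4, 3²=9, 4²=16, 5²≡2, 6²≡13, 7²≡3, 8²≡18, 9²≡12, 10²≡8, 11²≡6 (mod 23).
The residues are {1, 2, 3, 4, 6, 8, 9, 12, 13, 16, 18}; the non-residues are the remaining 11 nonzero classes.

5 7 10 11 14 15 17 19 20 21 22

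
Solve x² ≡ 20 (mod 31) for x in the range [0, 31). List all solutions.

Since 31 ≡ 3 (mod 4), a square root of 20 is 20^((31+1)/4) = 20^8 mod 31.
Repeated squaring: 20^2≡28, 20^4≡9, 20^8≡19 (mod 31).
20^8 = 20^(8) ≡ 19 (mod 31).
Check: 19² = 361 ≡ 20 (mod 31). The two roots are 12 and 19.

12, 19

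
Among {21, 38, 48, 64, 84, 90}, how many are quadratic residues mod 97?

(21/97) = -1 → non-residue.
(38/97) = -1 → non-residue.
(48/97) = +1 → QR.
(64/97) = +1 → QR.
(84/97) = -1 → non-residue.
(90/97) = -1 → non-residue.
Total quadratic residues among the 6: 2.

2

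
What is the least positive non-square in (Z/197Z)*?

(2/197) = −1, so 2 is the smallest positive non-residue mod 197.

2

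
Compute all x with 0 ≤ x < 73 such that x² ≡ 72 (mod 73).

73 ≡ 1 (mod 4), so we find a root by search.
Trying successive values, 27² = 729 ≡ 72 (mod 73). The other root is 73 − 27 = 46.

27, 46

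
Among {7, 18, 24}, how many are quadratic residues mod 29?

2

(7/29) = +1 → QR.
(18/29) = -1 → non-residue.
(24/29) = +1 → QR.
Total quadratic residues among the 3: 2.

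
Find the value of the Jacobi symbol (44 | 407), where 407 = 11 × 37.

0

Pull out 2^2: since 407 ≡ 7 (mod 8), (2/407) = +1, so (2/407)^2 = +1.
Reciprocity: 11 ≡ 3 and 407 ≡ 3 (mod 4), so (11/407) = −(407/11).
Reduce top mod 11: now compute (0/11).
Top reduces to 0: gcd > 1, so the symbol is 0.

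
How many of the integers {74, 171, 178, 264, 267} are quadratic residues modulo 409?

(74/409) = -1 → non-residue.
(171/409) = -1 → non-residue.
(178/409) = +1 → QR.
(264/409) = -1 → non-residue.
(267/409) = +1 → QR.
Total quadratic residues among the 5: 2.

2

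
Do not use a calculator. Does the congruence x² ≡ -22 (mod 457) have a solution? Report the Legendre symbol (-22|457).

-1

First reduce: -22 ≡ 435 (mod 457).
Reciprocity: 435 ≡ 3 and 457 ≡ 1 (mod 4), so (435/457) = +(457/435).
Reduce top mod 435: now compute (22/435).
Pull out 2: since 435 ≡ 3 (mod 8), (2/435) = -1.
Reciprocity: 11 ≡ 3 and 435 ≡ 3 (mod 4), so (11/435) = −(435/11).
Reduce top mod 11: now compute (6/11).
Pull out 2: since 11 ≡ 3 (mod 8), (2/11) = -1.
Reciprocity: 3 ≡ 3 and 11 ≡ 3 (mod 4), so (3/11) = −(11/3).
Reduce top mod 3: now compute (2/3).
Pull out 2: since 3 ≡ 3 (mod 8), (2/3) = -1.
Reached (1/3) = 1. Collecting the sign flips along the way, the symbol is -1.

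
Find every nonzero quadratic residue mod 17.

Square k = 1,…,8 (k and 17−k give the same square):
1²=1, 2²=4, 3²=9, 4²=16, 5²≡8, 6²≡2, 7²≡15, 8²≡13 (mod 17).
So the quadratic residues mod 17 are {1, 2, 4, 8, 9, 13, 15, 16}.

1 2 4 8 9 13 15 16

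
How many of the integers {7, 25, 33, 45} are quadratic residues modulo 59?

3

(7/59) = +1 → QR.
(25/59) = +1 → QR.
(33/59) = -1 → non-residue.
(45/59) = +1 → QR.
Total quadratic residues among the 4: 3.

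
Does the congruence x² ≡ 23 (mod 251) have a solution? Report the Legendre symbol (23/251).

1

Reciprocity: 23 ≡ 3 and 251 ≡ 3 (mod 4), so (23/251) = −(251/23).
Reduce top mod 23: now compute (21/23).
Reciprocity: 21 ≡ 1 and 23 ≡ 3 (mod 4), so (21/23) = +(23/21).
Reduce top mod 21: now compute (2/21).
Pull out 2: since 21 ≡ 5 (mod 8), (2/21) = -1.
Reached (1/21) = 1. Collecting the sign flips along the way, the symbol is +1.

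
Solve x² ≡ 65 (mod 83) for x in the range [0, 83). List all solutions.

Since 83 ≡ 3 (mod 4), a square root of 65 is 65^((83+1)/4) = 65^21 mod 83.
Repeated squaring: 65^2≡75, 65^4≡64, 65^8≡29, 65^16≡11 (mod 83).
65^21 = 65^(16+4+1) ≡ 27 (mod 83).
Check: 27² = 729 ≡ 65 (mod 83). The two roots are 27 and 56.

27, 56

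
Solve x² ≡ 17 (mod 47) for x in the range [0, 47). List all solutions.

8, 39

Since 47 ≡ 3 (mod 4), a square root of 17 is 17^((47+1)/4) = 17^12 mod 47.
Repeated squaring: 17^2≡7, 17^4≡2, 17^8≡4 (mod 47).
17^12 = 17^(8+4) ≡ 8 (mod 47).
Check: 8² = 64 ≡ 17 (mod 47). The two roots are 8 and 39.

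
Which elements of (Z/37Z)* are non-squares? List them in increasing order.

Square k = 1,…,18 (k and 37−k give the same square):
1²=1, 2²=4, 3²=9, 4²=16, 5²=25, 6²=36, 7²≡12, 8²≡27, 9²≡7, 10²≡26, 11²≡10, 12²≡33, 13²≡21, 14²≡11, 15²≡3, 16²≡34, 17²≡30, 18²≡28 (mod 37).
The residues are {1, 3, 4, 7, 9, 10, 11, 12, 16, 21, 25, 26, 27, 28, 30, 33, 34, 36}; the non-residues are the remaining 18 nonzero classes.

2 5 6 8 13 14 15 17 18 19 20 22 23 24 29 31 32 35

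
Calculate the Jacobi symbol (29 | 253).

-1

Reciprocity: 29 ≡ 1 and 253 ≡ 1 (mod 4), so (29/253) = +(253/29).
Reduce top mod 29: now compute (21/29).
Reciprocity: 21 ≡ 1 and 29 ≡ 1 (mod 4), so (21/29) = +(29/21).
Reduce top mod 21: now compute (8/21).
Pull out 2^3: since 21 ≡ 5 (mod 8), (2/21) = -1, so (2/21)^3 = -1.
Reached (1/21) = 1. Collecting the sign flips along the way, the symbol is -1.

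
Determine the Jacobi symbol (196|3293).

1

Pull out 2^2: since 3293 ≡ 5 (mod 8), (2/3293) = -1, so (2/3293)^2 = +1.
Reciprocity: 49 ≡ 1 and 3293 ≡ 1 (mod 4), so (49/3293) = +(3293/49).
Reduce top mod 49: now compute (10/49).
Pull out 2: since 49 ≡ 1 (mod 8), (2/49) = +1.
Reciprocity: 5 ≡ 1 and 49 ≡ 1 (mod 4), so (5/49) = +(49/5).
Reduce top mod 5: now compute (4/5).
Pull out 2^2: since 5 ≡ 5 (mod 8), (2/5) = -1, so (2/5)^2 = +1.
Reached (1/5) = 1. Collecting the sign flips along the way, the symbol is +1.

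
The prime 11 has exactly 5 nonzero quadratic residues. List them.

1 3 4 5 9

Square k = 1,…,5 (k and 11−k give the same square):
1²=1, 2²=4, 3²=9, 4²≡5, 5²≡3 (mod 11).
So the quadratic residues mod 11 are {1, 3, 4, 5, 9}.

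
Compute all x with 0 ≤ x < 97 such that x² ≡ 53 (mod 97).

97 ≡ 1 (mod 4), so we find a root by search.
Trying successive values, 21² = 441 ≡ 53 (mod 97). The other root is 97 − 21 = 76.

21, 76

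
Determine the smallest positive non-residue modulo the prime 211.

(2/211) = −1, so 2 is the smallest positive non-residue mod 211.

2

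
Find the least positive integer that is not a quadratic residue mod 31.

(2/31) = +1, so 2 is a residue.
(3/31) = −1, so 3 is the smallest positive non-residue mod 31.

3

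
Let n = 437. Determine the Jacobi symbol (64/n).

Pull out 2^6: since 437 ≡ 5 (mod 8), (2/437) = -1, so (2/437)^6 = +1.
Reached (1/437) = 1. Collecting the sign flips along the way, the symbol is +1.

1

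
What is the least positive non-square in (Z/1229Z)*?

2

(2/1229) = −1, so 2 is the smallest positive non-residue mod 1229.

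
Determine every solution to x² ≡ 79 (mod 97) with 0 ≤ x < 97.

97 ≡ 1 (mod 4), so we find a root by search.
Trying successive values, 46² = 2116 ≡ 79 (mod 97). The other root is 97 − 46 = 51.

46, 51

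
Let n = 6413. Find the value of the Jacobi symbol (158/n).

1

Pull out 2: since 6413 ≡ 5 (mod 8), (2/6413) = -1.
Reciprocity: 79 ≡ 3 and 6413 ≡ 1 (mod 4), so (79/6413) = +(6413/79).
Reduce top mod 79: now compute (14/79).
Pull out 2: since 79 ≡ 7 (mod 8), (2/79) = +1.
Reciprocity: 7 ≡ 3 and 79 ≡ 3 (mod 4), so (7/79) = −(79/7).
Reduce top mod 7: now compute (2/7).
Pull out 2: since 7 ≡ 7 (mod 8), (2/7) = +1.
Reached (1/7) = 1. Collecting the sign flips along the way, the symbol is +1.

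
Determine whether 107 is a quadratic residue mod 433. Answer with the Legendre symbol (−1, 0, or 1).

Euler's criterion: (107/433) ≡ 107^216 (mod 433).
107^2 ≡ 191 (mod 433)
107^4 ≡ 109 (mod 433)
107^8 ≡ 190 (mod 433)
107^16 ≡ 161 (mod 433)
107^32 ≡ 374 (mod 433)
107^64 ≡ 17 (mod 433)
107^128 ≡ 289 (mod 433)
107^216 = 107^(128+64+16+8) ≡ 432 (mod 433).
Result is 432 ≡ −1, so (107/433) = −1.

-1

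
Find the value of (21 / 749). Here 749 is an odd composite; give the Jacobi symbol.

Reciprocity: 21 ≡ 1 and 749 ≡ 1 (mod 4), so (21/749) = +(749/21).
Reduce top mod 21: now compute (14/21).
Pull out 2: since 21 ≡ 5 (mod 8), (2/21) = -1.
Reciprocity: 7 ≡ 3 and 21 ≡ 1 (mod 4), so (7/21) = +(21/7).
Reduce top mod 7: now compute (0/7).
Top reduces to 0: gcd > 1, so the symbol is 0.

0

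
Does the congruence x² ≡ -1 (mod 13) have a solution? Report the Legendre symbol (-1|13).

1

First reduce: -1 ≡ 12 (mod 13).
Pull out 2^2: since 13 ≡ 5 (mod 8), (2/13) = -1, so (2/13)^2 = +1.
Reciprocity: 3 ≡ 3 and 13 ≡ 1 (mod 4), so (3/13) = +(13/3).
Reduce top mod 3: now compute (1/3).
Reached (1/3) = 1. Collecting the sign flips along the way, the symbol is +1.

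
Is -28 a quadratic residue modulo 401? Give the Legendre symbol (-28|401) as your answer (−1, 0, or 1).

First reduce: -28 ≡ 373 (mod 401).
Reciprocity: 373 ≡ 1 and 401 ≡ 1 (mod 4), so (373/401) = +(401/373).
Reduce top mod 373: now compute (28/373).
Pull out 2^2: since 373 ≡ 5 (mod 8), (2/373) = -1, so (2/373)^2 = +1.
Reciprocity: 7 ≡ 3 and 373 ≡ 1 (mod 4), so (7/373) = +(373/7).
Reduce top mod 7: now compute (2/7).
Pull out 2: since 7 ≡ 7 (mod 8), (2/7) = +1.
Reached (1/7) = 1. Collecting the sign flips along the way, the symbol is +1.

1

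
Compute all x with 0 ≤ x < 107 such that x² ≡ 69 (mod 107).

47, 60

Since 107 ≡ 3 (mod 4), a square root of 69 is 69^((107+1)/4) = 69^27 mod 107.
Repeated squaring: 69^2≡53, 69^4≡27, 69^8≡87, 69^16≡79 (mod 107).
69^27 = 69^(16+8+2+1) ≡ 47 (mod 107).
Check: 47² = 2209 ≡ 69 (mod 107). The two roots are 47 and 60.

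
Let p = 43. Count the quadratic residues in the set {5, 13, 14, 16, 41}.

4

(5/43) = -1 → non-residue.
(13/43) = +1 → QR.
(14/43) = +1 → QR.
(16/43) = +1 → QR.
(41/43) = +1 → QR.
Total quadratic residues among the 5: 4.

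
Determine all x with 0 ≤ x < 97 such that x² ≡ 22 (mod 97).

97 ≡ 1 (mod 4), so we find a root by search.
Trying successive values, 33² = 1089 ≡ 22 (mod 97). The other root is 97 − 33 = 64.

33, 64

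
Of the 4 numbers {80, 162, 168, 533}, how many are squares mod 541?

1

(80/541) = +1 → QR.
(162/541) = -1 → non-residue.
(168/541) = -1 → non-residue.
(533/541) = -1 → non-residue.
Total quadratic residues among the 4: 1.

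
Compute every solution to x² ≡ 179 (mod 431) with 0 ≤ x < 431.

Since 431 ≡ 3 (mod 4), a square root of 179 is 179^((431+1)/4) = 179^108 mod 431.
Repeated squaring: 179^2≡147, 179^4≡59, 179^8≡33, 179^16≡227, 179^32≡240, 179^64≡277 (mod 431).
179^108 = 179^(64+32+8+4) ≡ 364 (mod 431).
Check: 364² = 132496 ≡ 179 (mod 431). The two roots are 67 and 364.

67, 364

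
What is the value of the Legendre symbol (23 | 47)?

Euler's criterion: (23/47) ≡ 23^23 (mod 47).
23^2 ≡ 12 (mod 47)
23^4 ≡ 3 (mod 47)
23^8 ≡ 9 (mod 47)
23^16 ≡ 34 (mod 47)
23^23 = 23^(16+4+2+1) ≡ 46 (mod 47).
Result is 46 ≡ −1, so (23/47) = −1.

-1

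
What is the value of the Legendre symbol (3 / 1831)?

-1

Reciprocity: 3 ≡ 3 and 1831 ≡ 3 (mod 4), so (3/1831) = −(1831/3).
Reduce top mod 3: now compute (1/3).
Reached (1/3) = 1. Collecting the sign flips along the way, the symbol is -1.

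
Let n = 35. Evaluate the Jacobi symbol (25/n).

0

Reciprocity: 25 ≡ 1 and 35 ≡ 3 (mod 4), so (25/35) = +(35/25).
Reduce top mod 25: now compute (10/25).
Pull out 2: since 25 ≡ 1 (mod 8), (2/25) = +1.
Reciprocity: 5 ≡ 1 and 25 ≡ 1 (mod 4), so (5/25) = +(25/5).
Reduce top mod 5: now compute (0/5).
Top reduces to 0: gcd > 1, so the symbol is 0.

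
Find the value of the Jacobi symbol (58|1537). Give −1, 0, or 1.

Pull out 2: since 1537 ≡ 1 (mod 8), (2/1537) = +1.
Reciprocity: 29 ≡ 1 and 1537 ≡ 1 (mod 4), so (29/1537) = +(1537/29).
Reduce top mod 29: now compute (0/29).
Top reduces to 0: gcd > 1, so the symbol is 0.

0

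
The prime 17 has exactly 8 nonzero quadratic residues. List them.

1, 2, 4, 8, 9, 13, 15, 16

Square k = 1,…,8 (k and 17−k give the same square):
1²=1, 2²=4, 3²=9, 4²=16, 5²≡8, 6²≡2, 7²≡15, 8²≡13 (mod 17).
So the quadratic residues mod 17 are {1, 2, 4, 8, 9, 13, 15, 16}.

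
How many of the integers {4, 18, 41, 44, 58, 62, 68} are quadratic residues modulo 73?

(4/73) = +1 → QR.
(18/73) = +1 → QR.
(41/73) = +1 → QR.
(44/73) = -1 → non-residue.
(58/73) = -1 → non-residue.
(62/73) = -1 → non-residue.
(68/73) = -1 → non-residue.
Total quadratic residues among the 7: 3.

3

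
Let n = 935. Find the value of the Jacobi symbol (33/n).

0

Reciprocity: 33 ≡ 1 and 935 ≡ 3 (mod 4), so (33/935) = +(935/33).
Reduce top mod 33: now compute (11/33).
Reciprocity: 11 ≡ 3 and 33 ≡ 1 (mod 4), so (11/33) = +(33/11).
Reduce top mod 11: now compute (0/11).
Top reduces to 0: gcd > 1, so the symbol is 0.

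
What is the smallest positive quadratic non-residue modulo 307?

(2/307) = −1, so 2 is the smallest positive non-residue mod 307.

2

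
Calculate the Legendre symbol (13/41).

-1

Reciprocity: 13 ≡ 1 and 41 ≡ 1 (mod 4), so (13/41) = +(41/13).
Reduce top mod 13: now compute (2/13).
Pull out 2: since 13 ≡ 5 (mod 8), (2/13) = -1.
Reached (1/13) = 1. Collecting the sign flips along the way, the symbol is -1.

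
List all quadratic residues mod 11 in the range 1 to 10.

Square k = 1,…,5 (k and 11−k give the same square):
1²=1, 2²=4, 3²=9, 4²≡5, 5²≡3 (mod 11).
So the quadratic residues mod 11 are {1, 3, 4, 5, 9}.

1,3,4,5,9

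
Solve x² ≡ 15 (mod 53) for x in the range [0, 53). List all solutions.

11, 42

53 ≡ 1 (mod 4), so we find a root by search.
Trying successive values, 11² = 121 ≡ 15 (mod 53). The other root is 53 − 11 = 42.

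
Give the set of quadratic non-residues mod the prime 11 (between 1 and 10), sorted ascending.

2, 6, 7, 8, 10

Square k = 1,…,5 (k and 11−k give the same square):
1²=1, 2²=4, 3²=9, 4²≡5, 5²≡3 (mod 11).
The residues are {1, 3, 4, 5, 9}; the non-residues are the remaining 5 nonzero classes.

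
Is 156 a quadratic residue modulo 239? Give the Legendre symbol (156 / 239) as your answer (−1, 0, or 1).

Pull out 2^2: since 239 ≡ 7 (mod 8), (2/239) = +1, so (2/239)^2 = +1.
Reciprocity: 39 ≡ 3 and 239 ≡ 3 (mod 4), so (39/239) = −(239/39).
Reduce top mod 39: now compute (5/39).
Reciprocity: 5 ≡ 1 and 39 ≡ 3 (mod 4), so (5/39) = +(39/5).
Reduce top mod 5: now compute (4/5).
Pull out 2^2: since 5 ≡ 5 (mod 8), (2/5) = -1, so (2/5)^2 = +1.
Reached (1/5) = 1. Collecting the sign flips along the way, the symbol is -1.

-1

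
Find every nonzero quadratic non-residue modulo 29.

Square k = 1,…,14 (k and 29−k give the same square):
1²=1, 2²=4, 3²=9, 4²=16, 5²=25, 6²≡7, 7²≡20, 8²≡6, 9²≡23, 10²≡13, 11²≡5, 12²≡28, 13²≡24, 14²≡22 (mod 29).
The residues are {1, 4, 5, 6, 7, 9, 13, 16, 20, 22, 23, 24, 25, 28}; the non-residues are the remaining 14 nonzero classes.

2 3 8 10 11 12 14 15 17 18 19 21 26 27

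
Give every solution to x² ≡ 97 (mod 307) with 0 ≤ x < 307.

149, 158

Since 307 ≡ 3 (mod 4), a square root of 97 is 97^((307+1)/4) = 97^77 mod 307.
Repeated squaring: 97^2≡199, 97^4≡305, 97^8≡4, 97^16≡16, 97^32≡256, 97^64≡145 (mod 307).
97^77 = 97^(64+8+4+1) ≡ 149 (mod 307).
Check: 149² = 22201 ≡ 97 (mod 307). The two roots are 149 and 158.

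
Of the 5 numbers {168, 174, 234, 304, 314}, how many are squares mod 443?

(168/443) = +1 → QR.
(174/443) = +1 → QR.
(234/443) = -1 → non-residue.
(304/443) = -1 → non-residue.
(314/443) = +1 → QR.
Total quadratic residues among the 5: 3.

3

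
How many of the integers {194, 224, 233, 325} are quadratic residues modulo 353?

2

(194/353) = +1 → QR.
(224/353) = -1 → non-residue.
(233/353) = +1 → QR.
(325/353) = -1 → non-residue.
Total quadratic residues among the 4: 2.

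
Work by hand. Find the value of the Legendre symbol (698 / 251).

1

First reduce: 698 ≡ 196 (mod 251).
Pull out 2^2: since 251 ≡ 3 (mod 8), (2/251) = -1, so (2/251)^2 = +1.
Reciprocity: 49 ≡ 1 and 251 ≡ 3 (mod 4), so (49/251) = +(251/49).
Reduce top mod 49: now compute (6/49).
Pull out 2: since 49 ≡ 1 (mod 8), (2/49) = +1.
Reciprocity: 3 ≡ 3 and 49 ≡ 1 (mod 4), so (3/49) = +(49/3).
Reduce top mod 3: now compute (1/3).
Reached (1/3) = 1. Collecting the sign flips along the way, the symbol is +1.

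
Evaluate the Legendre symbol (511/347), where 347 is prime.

-1

Euler's criterion: (511/347) ≡ 164^173 (mod 347).
164^2 ≡ 177 (mod 347)
164^4 ≡ 99 (mod 347)
164^8 ≡ 85 (mod 347)
164^16 ≡ 285 (mod 347)
164^32 ≡ 27 (mod 347)
164^64 ≡ 35 (mod 347)
164^128 ≡ 184 (mod 347)
164^173 = 164^(128+32+8+4+1) ≡ 346 (mod 347).
Result is 346 ≡ −1, so (511/347) = −1.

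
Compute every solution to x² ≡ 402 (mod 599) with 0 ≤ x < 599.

40, 559

Since 599 ≡ 3 (mod 4), a square root of 402 is 402^((599+1)/4) = 402^150 mod 599.
Repeated squaring: 402^2≡473, 402^4≡302, 402^8≡156, 402^16≡376, 402^32≡12, 402^64≡144, 402^128≡370 (mod 599).
402^150 = 402^(128+16+4+2) ≡ 40 (mod 599).
Check: 40² = 1600 ≡ 402 (mod 599). The two roots are 40 and 559.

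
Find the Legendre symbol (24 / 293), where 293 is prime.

1

Pull out 2^3: since 293 ≡ 5 (mod 8), (2/293) = -1, so (2/293)^3 = -1.
Reciprocity: 3 ≡ 3 and 293 ≡ 1 (mod 4), so (3/293) = +(293/3).
Reduce top mod 3: now compute (2/3).
Pull out 2: since 3 ≡ 3 (mod 8), (2/3) = -1.
Reached (1/3) = 1. Collecting the sign flips along the way, the symbol is +1.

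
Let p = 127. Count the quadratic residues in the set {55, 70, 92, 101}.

(55/127) = -1 → non-residue.
(70/127) = +1 → QR.
(92/127) = -1 → non-residue.
(101/127) = -1 → non-residue.
Total quadratic residues among the 4: 1.

1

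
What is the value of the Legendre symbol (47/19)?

1

First reduce: 47 ≡ 9 (mod 19).
Reciprocity: 9 ≡ 1 and 19 ≡ 3 (mod 4), so (9/19) = +(19/9).
Reduce top mod 9: now compute (1/9).
Reached (1/9) = 1. Collecting the sign flips along the way, the symbol is +1.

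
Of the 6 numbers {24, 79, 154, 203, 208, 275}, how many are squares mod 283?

(24/283) = +1 → QR.
(79/283) = -1 → non-residue.
(154/283) = -1 → non-residue.
(203/283) = +1 → QR.
(208/283) = +1 → QR.
(275/283) = +1 → QR.
Total quadratic residues among the 6: 4.

4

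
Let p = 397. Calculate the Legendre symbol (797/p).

First reduce: 797 ≡ 3 (mod 397).
Reciprocity: 3 ≡ 3 and 397 ≡ 1 (mod 4), so (3/397) = +(397/3).
Reduce top mod 3: now compute (1/3).
Reached (1/3) = 1. Collecting the sign flips along the way, the symbol is +1.

1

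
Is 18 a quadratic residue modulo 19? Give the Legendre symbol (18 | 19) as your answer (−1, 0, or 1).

-1

Euler's criterion: (18/19) ≡ 18^9 (mod 19).
18^2 ≡ 1 (mod 19)
18^4 ≡ 1 (mod 19)
18^8 ≡ 1 (mod 19)
18^9 = 18^(8+1) ≡ 18 (mod 19).
Result is 18 ≡ −1, so (18/19) = −1.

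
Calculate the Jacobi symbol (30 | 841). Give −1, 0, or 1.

Pull out 2: since 841 ≡ 1 (mod 8), (2/841) = +1.
Reciprocity: 15 ≡ 3 and 841 ≡ 1 (mod 4), so (15/841) = +(841/15).
Reduce top mod 15: now compute (1/15).
Reached (1/15) = 1. Collecting the sign flips along the way, the symbol is +1.

1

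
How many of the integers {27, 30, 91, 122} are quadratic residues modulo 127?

2

(27/127) = -1 → non-residue.
(30/127) = +1 → QR.
(91/127) = -1 → non-residue.
(122/127) = +1 → QR.
Total quadratic residues among the 4: 2.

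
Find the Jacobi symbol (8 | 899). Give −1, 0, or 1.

Pull out 2^3: since 899 ≡ 3 (mod 8), (2/899) = -1, so (2/899)^3 = -1.
Reached (1/899) = 1. Collecting the sign flips along the way, the symbol is -1.

-1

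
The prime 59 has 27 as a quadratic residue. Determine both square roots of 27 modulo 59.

Since 59 ≡ 3 (mod 4), a square root of 27 is 27^((59+1)/4) = 27^15 mod 59.
Repeated squaring: 27^2≡21, 27^4≡28, 27^8≡17 (mod 59).
27^15 = 27^(8+4+2+1) ≡ 26 (mod 59).
Check: 26² = 676 ≡ 27 (mod 59). The two roots are 26 and 33.

26, 33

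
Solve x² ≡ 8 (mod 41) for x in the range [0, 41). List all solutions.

41 ≡ 1 (mod 4), so we find a root by search.
Trying successive values, 7² = 49 ≡ 8 (mod 41). The other root is 41 − 7 = 34.

7, 34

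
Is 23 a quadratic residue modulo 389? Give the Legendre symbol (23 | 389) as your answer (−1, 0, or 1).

Reciprocity: 23 ≡ 3 and 389 ≡ 1 (mod 4), so (23/389) = +(389/23).
Reduce top mod 23: now compute (21/23).
Reciprocity: 21 ≡ 1 and 23 ≡ 3 (mod 4), so (21/23) = +(23/21).
Reduce top mod 21: now compute (2/21).
Pull out 2: since 21 ≡ 5 (mod 8), (2/21) = -1.
Reached (1/21) = 1. Collecting the sign flips along the way, the symbol is -1.

-1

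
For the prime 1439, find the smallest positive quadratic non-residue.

7

(2/1439) = +1, so 2 is a residue.
(3/1439) = +1, so 3 is a residue.
(4/1439) = +1, so 4 is a residue.
(5/1439) = +1, so 5 is a residue.
(6/1439) = +1, so 6 is a residue.
(7/1439) = −1, so 7 is the smallest positive non-residue mod 1439.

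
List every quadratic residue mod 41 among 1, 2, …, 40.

1,2,4,5,8,9,10,16,18,20,21,23,25,31,32,33,36,37,39,40

Square k = 1,…,20 (k and 41−k give the same square):
1²=1, 2²=4, 3²=9, 4²=16, 5²=25, 6²=36, 7²≡8, 8²≡23, 9²≡40, 10²≡18, 11²≡39, 12²≡21, 13²≡5, 14²≡32, 15²≡20, 16²≡10, 17²≡2, 18²≡37, 19²≡33, 20²≡31 (mod 41).
So the quadratic residues mod 41 are {1, 2, 4, 5, 8, 9, 10, 16, 18, 20, 21, 23, 25, 31, 32, 33, 36, 37, 39, 40}.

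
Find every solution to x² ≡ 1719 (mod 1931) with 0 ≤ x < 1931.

495, 1436

Since 1931 ≡ 3 (mod 4), a square root of 1719 is 1719^((1931+1)/4) = 1719^483 mod 1931.
Repeated squaring: 1719^2≡531, 1719^4≡35, 1719^8≡1225, 1719^16≡238, 1719^32≡645, 1719^64≡860, 1719^128≡27, 1719^256≡729 (mod 1931).
1719^483 = 1719^(256+128+64+32+2+1) ≡ 495 (mod 1931).
Check: 495² = 245025 ≡ 1719 (mod 1931). The two roots are 495 and 1436.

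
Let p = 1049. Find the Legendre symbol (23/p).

-1

Reciprocity: 23 ≡ 3 and 1049 ≡ 1 (mod 4), so (23/1049) = +(1049/23).
Reduce top mod 23: now compute (14/23).
Pull out 2: since 23 ≡ 7 (mod 8), (2/23) = +1.
Reciprocity: 7 ≡ 3 and 23 ≡ 3 (mod 4), so (7/23) = −(23/7).
Reduce top mod 7: now compute (2/7).
Pull out 2: since 7 ≡ 7 (mod 8), (2/7) = +1.
Reached (1/7) = 1. Collecting the sign flips along the way, the symbol is -1.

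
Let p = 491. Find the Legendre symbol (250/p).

Euler's criterion: (250/491) ≡ 250^245 (mod 491).
250^2 ≡ 143 (mod 491)
250^4 ≡ 318 (mod 491)
250^8 ≡ 469 (mod 491)
250^16 ≡ 484 (mod 491)
250^32 ≡ 49 (mod 491)
250^64 ≡ 437 (mod 491)
250^128 ≡ 461 (mod 491)
250^245 = 250^(128+64+32+16+4+1) ≡ 490 (mod 491).
Result is 490 ≡ −1, so (250/491) = −1.

-1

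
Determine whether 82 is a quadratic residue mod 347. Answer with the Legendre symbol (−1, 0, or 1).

Euler's criterion: (82/347) ≡ 82^173 (mod 347).
82^2 ≡ 131 (mod 347)
82^4 ≡ 158 (mod 347)
82^8 ≡ 327 (mod 347)
82^16 ≡ 53 (mod 347)
82^32 ≡ 33 (mod 347)
82^64 ≡ 48 (mod 347)
82^128 ≡ 222 (mod 347)
82^173 = 82^(128+32+8+4+1) ≡ 1 (mod 347).
Result is 1, so (82/347) = 1.

1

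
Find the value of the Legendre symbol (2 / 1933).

-1

Pull out 2: since 1933 ≡ 5 (mod 8), (2/1933) = -1.
Reached (1/1933) = 1. Collecting the sign flips along the way, the symbol is -1.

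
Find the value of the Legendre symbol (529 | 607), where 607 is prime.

1

Euler's criterion: (529/607) ≡ 529^303 (mod 607).
529^2 ≡ 14 (mod 607)
529^4 ≡ 196 (mod 607)
529^8 ≡ 175 (mod 607)
529^16 ≡ 275 (mod 607)
529^32 ≡ 357 (mod 607)
529^64 ≡ 586 (mod 607)
529^128 ≡ 441 (mod 607)
529^256 ≡ 241 (mod 607)
529^303 = 529^(256+32+8+4+2+1) ≡ 1 (mod 607).
Result is 1, so (529/607) = 1.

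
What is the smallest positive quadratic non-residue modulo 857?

(2/857) = +1, so 2 is a residue.
(3/857) = −1, so 3 is the smallest positive non-residue mod 857.

3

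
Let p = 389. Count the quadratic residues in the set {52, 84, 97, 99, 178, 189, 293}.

(52/389) = +1 → QR.
(84/389) = -1 → non-residue.
(97/389) = +1 → QR.
(99/389) = +1 → QR.
(178/389) = +1 → QR.
(189/389) = -1 → non-residue.
(293/389) = +1 → QR.
Total quadratic residues among the 7: 5.

5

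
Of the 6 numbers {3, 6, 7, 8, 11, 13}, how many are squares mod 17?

(3/17) = -1 → non-residue.
(6/17) = -1 → non-residue.
(7/17) = -1 → non-residue.
(8/17) = +1 → QR.
(11/17) = -1 → non-residue.
(13/17) = +1 → QR.
Total quadratic residues among the 6: 2.

2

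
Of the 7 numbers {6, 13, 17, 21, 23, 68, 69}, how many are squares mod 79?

(6/79) = -1 → non-residue.
(13/79) = +1 → QR.
(17/79) = -1 → non-residue.
(21/79) = +1 → QR.
(23/79) = +1 → QR.
(68/79) = -1 → non-residue.
(69/79) = -1 → non-residue.
Total quadratic residues among the 7: 3.

3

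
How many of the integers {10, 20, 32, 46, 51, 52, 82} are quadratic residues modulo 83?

2

(10/83) = +1 → QR.
(20/83) = -1 → non-residue.
(32/83) = -1 → non-residue.
(46/83) = -1 → non-residue.
(51/83) = +1 → QR.
(52/83) = -1 → non-residue.
(82/83) = -1 → non-residue.
Total quadratic residues among the 7: 2.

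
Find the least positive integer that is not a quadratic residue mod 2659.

2

(2/2659) = −1, so 2 is the smallest positive non-residue mod 2659.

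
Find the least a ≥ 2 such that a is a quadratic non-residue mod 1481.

(2/1481) = +1, so 2 is a residue.
(3/1481) = −1, so 3 is the smallest positive non-residue mod 1481.

3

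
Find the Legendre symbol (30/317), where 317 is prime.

-1

Pull out 2: since 317 ≡ 5 (mod 8), (2/317) = -1.
Reciprocity: 15 ≡ 3 and 317 ≡ 1 (mod 4), so (15/317) = +(317/15).
Reduce top mod 15: now compute (2/15).
Pull out 2: since 15 ≡ 7 (mod 8), (2/15) = +1.
Reached (1/15) = 1. Collecting the sign flips along the way, the symbol is -1.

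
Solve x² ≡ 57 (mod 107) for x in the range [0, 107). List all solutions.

Since 107 ≡ 3 (mod 4), a square root of 57 is 57^((107+1)/4) = 57^27 mod 107.
Repeated squaring: 57^2≡39, 57^4≡23, 57^8≡101, 57^16≡36 (mod 107).
57^27 = 57^(16+8+2+1) ≡ 48 (mod 107).
Check: 48² = 2304 ≡ 57 (mod 107). The two roots are 48 and 59.

48, 59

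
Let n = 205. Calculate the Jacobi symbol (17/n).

1

Reciprocity: 17 ≡ 1 and 205 ≡ 1 (mod 4), so (17/205) = +(205/17).
Reduce top mod 17: now compute (1/17).
Reached (1/17) = 1. Collecting the sign flips along the way, the symbol is +1.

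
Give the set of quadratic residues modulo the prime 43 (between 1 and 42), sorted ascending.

Square k = 1,…,21 (k and 43−k give the same square):
1²=1, 2²=4, 3²=9, 4²=16, 5²=25, 6²=36, 7²≡6, 8²≡21, 9²≡38, 10²≡14, 11²≡35, 12²≡15, 13²≡40, 14²≡24, 15²≡10, 16²≡41, 17²≡31, 18²≡23, 19²≡17, 20²≡13, 21²≡11 (mod 43).
So the quadratic residues mod 43 are {1, 4, 6, 9, 10, 11, 13, 14, 15, 16, 17, 21, 23, 24, 25, 31, 35, 36, 38, 40, 41}.

1, 4, 6, 9, 10, 11, 13, 14, 15, 16, 17, 21, 23, 24, 25, 31, 35, 36, 38, 40, 41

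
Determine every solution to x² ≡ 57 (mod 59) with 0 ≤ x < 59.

Since 59 ≡ 3 (mod 4), a square root of 57 is 57^((59+1)/4) = 57^15 mod 59.
Repeated squaring: 57^2≡4, 57^4≡16, 57^8≡20 (mod 59).
57^15 = 57^(8+4+2+1) ≡ 36 (mod 59).
Check: 36² = 1296 ≡ 57 (mod 59). The two roots are 23 and 36.

23, 36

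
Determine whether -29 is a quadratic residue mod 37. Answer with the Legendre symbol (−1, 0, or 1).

Euler's criterion: (-29/37) ≡ 8^18 (mod 37).
8^2 ≡ 27 (mod 37)
8^4 ≡ 26 (mod 37)
8^8 ≡ 10 (mod 37)
8^16 ≡ 26 (mod 37)
8^18 = 8^(16+2) ≡ 36 (mod 37).
Result is 36 ≡ −1, so (-29/37) = −1.

-1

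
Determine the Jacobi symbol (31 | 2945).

0

Reciprocity: 31 ≡ 3 and 2945 ≡ 1 (mod 4), so (31/2945) = +(2945/31).
Reduce top mod 31: now compute (0/31).
Top reduces to 0: gcd > 1, so the symbol is 0.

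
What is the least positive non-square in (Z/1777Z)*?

(2/1777) = +1, so 2 is a residue.
(3/1777) = +1, so 3 is a residue.
(4/1777) = +1, so 4 is a residue.
(5/1777) = −1, so 5 is the smallest positive non-residue mod 1777.

5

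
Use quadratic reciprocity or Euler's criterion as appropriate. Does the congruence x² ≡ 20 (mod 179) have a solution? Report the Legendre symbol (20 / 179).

Euler's criterion: (20/179) ≡ 20^89 (mod 179).
20^2 ≡ 42 (mod 179)
20^4 ≡ 153 (mod 179)
20^8 ≡ 139 (mod 179)
20^16 ≡ 168 (mod 179)
20^32 ≡ 121 (mod 179)
20^64 ≡ 142 (mod 179)
20^89 = 20^(64+16+8+1) ≡ 1 (mod 179).
Result is 1, so (20/179) = 1.

1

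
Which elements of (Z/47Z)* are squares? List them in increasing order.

1, 2, 3, 4, 6, 7, 8, 9, 12, 14, 16, 17, 18, 21, 24, 25, 27, 28, 32, 34, 36, 37, 42

Square k = 1,…,23 (k and 47−k give the same square):
1²=1, 2²=4, 3²=9, 4²=16, 5²=25, 6²=36, 7²≡2, 8²≡17, 9²≡34, 10²≡6, 11²≡27, 12²≡3, 13²≡28, 14²≡8, 15²≡37, 16²≡21, 17²≡7, 18²≡42, 19²≡32, 20²≡24, 21²≡18, 22²≡14, 23²≡12 (mod 47).
So the quadratic residues mod 47 are {1, 2, 3, 4, 6, 7, 8, 9, 12, 14, 16, 17, 18, 21, 24, 25, 27, 28, 32, 34, 36, 37, 42}.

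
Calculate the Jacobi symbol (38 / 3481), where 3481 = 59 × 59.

1

Pull out 2: since 3481 ≡ 1 (mod 8), (2/3481) = +1.
Reciprocity: 19 ≡ 3 and 3481 ≡ 1 (mod 4), so (19/3481) = +(3481/19).
Reduce top mod 19: now compute (4/19).
Pull out 2^2: since 19 ≡ 3 (mod 8), (2/19) = -1, so (2/19)^2 = +1.
Reached (1/19) = 1. Collecting the sign flips along the way, the symbol is +1.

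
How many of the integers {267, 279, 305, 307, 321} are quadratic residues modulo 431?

2

(267/431) = -1 → non-residue.
(279/431) = -1 → non-residue.
(305/431) = +1 → QR.
(307/431) = +1 → QR.
(321/431) = -1 → non-residue.
Total quadratic residues among the 5: 2.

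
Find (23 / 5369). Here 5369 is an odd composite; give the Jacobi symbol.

-1

Reciprocity: 23 ≡ 3 and 5369 ≡ 1 (mod 4), so (23/5369) = +(5369/23).
Reduce top mod 23: now compute (10/23).
Pull out 2: since 23 ≡ 7 (mod 8), (2/23) = +1.
Reciprocity: 5 ≡ 1 and 23 ≡ 3 (mod 4), so (5/23) = +(23/5).
Reduce top mod 5: now compute (3/5).
Reciprocity: 3 ≡ 3 and 5 ≡ 1 (mod 4), so (3/5) = +(5/3).
Reduce top mod 3: now compute (2/3).
Pull out 2: since 3 ≡ 3 (mod 8), (2/3) = -1.
Reached (1/3) = 1. Collecting the sign flips along the way, the symbol is -1.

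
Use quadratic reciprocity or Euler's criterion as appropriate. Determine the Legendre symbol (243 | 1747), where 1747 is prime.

Reciprocity: 243 ≡ 3 and 1747 ≡ 3 (mod 4), so (243/1747) = −(1747/243).
Reduce top mod 243: now compute (46/243).
Pull out 2: since 243 ≡ 3 (mod 8), (2/243) = -1.
Reciprocity: 23 ≡ 3 and 243 ≡ 3 (mod 4), so (23/243) = −(243/23).
Reduce top mod 23: now compute (13/23).
Reciprocity: 13 ≡ 1 and 23 ≡ 3 (mod 4), so (13/23) = +(23/13).
Reduce top mod 13: now compute (10/13).
Pull out 2: since 13 ≡ 5 (mod 8), (2/13) = -1.
Reciprocity: 5 ≡ 1 and 13 ≡ 1 (mod 4), so (5/13) = +(13/5).
Reduce top mod 5: now compute (3/5).
Reciprocity: 3 ≡ 3 and 5 ≡ 1 (mod 4), so (3/5) = +(5/3).
Reduce top mod 3: now compute (2/3).
Pull out 2: since 3 ≡ 3 (mod 8), (2/3) = -1.
Reached (1/3) = 1. Collecting the sign flips along the way, the symbol is -1.

-1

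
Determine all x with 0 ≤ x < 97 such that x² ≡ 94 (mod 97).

97 ≡ 1 (mod 4), so we find a root by search.
Trying successive values, 26² = 676 ≡ 94 (mod 97). The other root is 97 − 26 = 71.

26, 71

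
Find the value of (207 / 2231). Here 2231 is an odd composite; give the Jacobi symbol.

Reciprocity: 207 ≡ 3 and 2231 ≡ 3 (mod 4), so (207/2231) = −(2231/207).
Reduce top mod 207: now compute (161/207).
Reciprocity: 161 ≡ 1 and 207 ≡ 3 (mod 4), so (161/207) = +(207/161).
Reduce top mod 161: now compute (46/161).
Pull out 2: since 161 ≡ 1 (mod 8), (2/161) = +1.
Reciprocity: 23 ≡ 3 and 161 ≡ 1 (mod 4), so (23/161) = +(161/23).
Reduce top mod 23: now compute (0/23).
Top reduces to 0: gcd > 1, so the symbol is 0.

0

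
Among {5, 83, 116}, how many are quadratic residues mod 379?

2

(5/379) = +1 → QR.
(83/379) = +1 → QR.
(116/379) = -1 → non-residue.
Total quadratic residues among the 3: 2.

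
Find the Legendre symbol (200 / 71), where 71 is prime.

1

Euler's criterion: (200/71) ≡ 58^35 (mod 71).
58^2 ≡ 27 (mod 71)
58^4 ≡ 19 (mod 71)
58^8 ≡ 6 (mod 71)
58^16 ≡ 36 (mod 71)
58^32 ≡ 18 (mod 71)
58^35 = 58^(32+2+1) ≡ 1 (mod 71).
Result is 1, so (200/71) = 1.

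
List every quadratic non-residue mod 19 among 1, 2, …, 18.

2,3,8,10,12,13,14,15,18

Square k = 1,…,9 (k and 19−k give the same square):
1²=1, 2²=4, 3²=9, 4²=16, 5²≡6, 6²≡17, 7²≡11, 8²≡7, 9²≡5 (mod 19).
The residues are {1, 4, 5, 6, 7, 9, 11, 16, 17}; the non-residues are the remaining 9 nonzero classes.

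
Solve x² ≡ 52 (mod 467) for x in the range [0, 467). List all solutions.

Since 467 ≡ 3 (mod 4), a square root of 52 is 52^((467+1)/4) = 52^117 mod 467.
Repeated squaring: 52^2≡369, 52^4≡264, 52^8≡113, 52^16≡160, 52^32≡382, 52^64≡220 (mod 467).
52^117 = 52^(64+32+16+4+1) ≡ 156 (mod 467).
Check: 156² = 24336 ≡ 52 (mod 467). The two roots are 156 and 311.

156, 311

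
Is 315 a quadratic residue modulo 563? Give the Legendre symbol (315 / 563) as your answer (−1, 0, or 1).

-1

Euler's criterion: (315/563) ≡ 315^281 (mod 563).
315^2 ≡ 137 (mod 563)
315^4 ≡ 190 (mod 563)
315^8 ≡ 68 (mod 563)
315^16 ≡ 120 (mod 563)
315^32 ≡ 325 (mod 563)
315^64 ≡ 344 (mod 563)
315^128 ≡ 106 (mod 563)
315^256 ≡ 539 (mod 563)
315^281 = 315^(256+16+8+1) ≡ 562 (mod 563).
Result is 562 ≡ −1, so (315/563) = −1.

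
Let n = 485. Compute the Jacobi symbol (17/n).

Reciprocity: 17 ≡ 1 and 485 ≡ 1 (mod 4), so (17/485) = +(485/17).
Reduce top mod 17: now compute (9/17).
Reciprocity: 9 ≡ 1 and 17 ≡ 1 (mod 4), so (9/17) = +(17/9).
Reduce top mod 9: now compute (8/9).
Pull out 2^3: since 9 ≡ 1 (mod 8), (2/9) = +1, so (2/9)^3 = +1.
Reached (1/9) = 1. Collecting the sign flips along the way, the symbol is +1.

1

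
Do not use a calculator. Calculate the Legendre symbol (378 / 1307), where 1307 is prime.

Pull out 2: since 1307 ≡ 3 (mod 8), (2/1307) = -1.
Reciprocity: 189 ≡ 1 and 1307 ≡ 3 (mod 4), so (189/1307) = +(1307/189).
Reduce top mod 189: now compute (173/189).
Reciprocity: 173 ≡ 1 and 189 ≡ 1 (mod 4), so (173/189) = +(189/173).
Reduce top mod 173: now compute (16/173).
Pull out 2^4: since 173 ≡ 5 (mod 8), (2/173) = -1, so (2/173)^4 = +1.
Reached (1/173) = 1. Collecting the sign flips along the way, the symbol is -1.

-1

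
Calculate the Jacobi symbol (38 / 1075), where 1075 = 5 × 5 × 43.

Pull out 2: since 1075 ≡ 3 (mod 8), (2/1075) = -1.
Reciprocity: 19 ≡ 3 and 1075 ≡ 3 (mod 4), so (19/1075) = −(1075/19).
Reduce top mod 19: now compute (11/19).
Reciprocity: 11 ≡ 3 and 19 ≡ 3 (mod 4), so (11/19) = −(19/11).
Reduce top mod 11: now compute (8/11).
Pull out 2^3: since 11 ≡ 3 (mod 8), (2/11) = -1, so (2/11)^3 = -1.
Reached (1/11) = 1. Collecting the sign flips along the way, the symbol is +1.

1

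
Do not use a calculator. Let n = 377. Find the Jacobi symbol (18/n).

Pull out 2: since 377 ≡ 1 (mod 8), (2/377) = +1.
Reciprocity: 9 ≡ 1 and 377 ≡ 1 (mod 4), so (9/377) = +(377/9).
Reduce top mod 9: now compute (8/9).
Pull out 2^3: since 9 ≡ 1 (mod 8), (2/9) = +1, so (2/9)^3 = +1.
Reached (1/9) = 1. Collecting the sign flips along the way, the symbol is +1.

1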